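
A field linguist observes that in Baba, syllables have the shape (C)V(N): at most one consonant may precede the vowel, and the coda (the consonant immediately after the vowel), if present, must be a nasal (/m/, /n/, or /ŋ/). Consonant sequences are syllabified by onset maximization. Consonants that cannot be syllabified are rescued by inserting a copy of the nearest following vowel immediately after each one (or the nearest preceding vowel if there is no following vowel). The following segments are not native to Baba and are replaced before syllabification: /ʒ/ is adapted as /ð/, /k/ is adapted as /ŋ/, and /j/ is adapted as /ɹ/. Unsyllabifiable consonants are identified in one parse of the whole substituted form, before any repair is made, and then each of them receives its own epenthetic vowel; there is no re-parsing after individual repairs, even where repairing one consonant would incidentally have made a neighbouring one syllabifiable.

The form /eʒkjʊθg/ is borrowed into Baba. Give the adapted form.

eðʊŋʊɹʊθʊgʊ

Substitution: /ʒ/ → /ð/, /k/ → /ŋ/, /j/ → /ɹ/, giving /eðŋɹʊθg/.
The consonants /ð/, /ŋ/, /θ/, /g/ cannot be parsed into a legal (C)V(N) syllable (only a nasal (/m/, /n/, or /ŋ/) is licensed in coda position; onsets are limited to one consonant).
Epenthesis after each stranded consonant: /ð/ → /ðʊ/, /ŋ/ → /ŋʊ/, /θ/ → /θʊ/, /g/ → /gʊ/.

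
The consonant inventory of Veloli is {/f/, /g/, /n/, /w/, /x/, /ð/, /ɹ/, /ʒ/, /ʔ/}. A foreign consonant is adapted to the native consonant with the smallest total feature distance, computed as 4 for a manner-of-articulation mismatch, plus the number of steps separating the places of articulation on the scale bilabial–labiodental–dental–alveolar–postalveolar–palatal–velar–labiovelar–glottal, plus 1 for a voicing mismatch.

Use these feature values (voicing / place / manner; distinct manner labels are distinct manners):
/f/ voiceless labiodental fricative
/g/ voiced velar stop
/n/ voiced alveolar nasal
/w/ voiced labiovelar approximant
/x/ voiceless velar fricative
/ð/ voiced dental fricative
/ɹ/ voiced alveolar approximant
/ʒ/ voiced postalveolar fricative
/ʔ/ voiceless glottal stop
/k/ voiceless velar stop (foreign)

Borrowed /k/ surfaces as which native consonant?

g

/g/ is closest: same manner (stop), place distance 0 (velar→velar), voicing differs (+1); total 1. Next closest is /ʔ/ at distance 2.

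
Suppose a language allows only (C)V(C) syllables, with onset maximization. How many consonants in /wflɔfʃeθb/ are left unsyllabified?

3

Syllabifying with onset maximization leaves /w/, /f/, /b/ stranded (at most one coda consonant is licensed; onsets are limited to one consonant).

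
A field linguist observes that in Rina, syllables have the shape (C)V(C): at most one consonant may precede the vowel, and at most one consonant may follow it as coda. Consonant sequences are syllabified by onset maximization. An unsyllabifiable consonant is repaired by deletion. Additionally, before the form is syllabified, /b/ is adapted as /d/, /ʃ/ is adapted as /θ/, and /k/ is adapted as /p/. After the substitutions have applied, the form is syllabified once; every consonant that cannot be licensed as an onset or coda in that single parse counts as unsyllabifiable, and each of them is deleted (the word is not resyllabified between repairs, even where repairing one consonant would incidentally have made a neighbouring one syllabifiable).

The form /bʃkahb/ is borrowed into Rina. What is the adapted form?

Substitution: /b/ → /d/, /ʃ/ → /θ/, /k/ → /p/, giving /dθpahd/.
Syllabifying with onset maximization leaves /d/, /θ/, /d/ stranded (at most one coda consonant is licensed; onsets are limited to one consonant).
Deletion applies to /d/, /θ/, /d/.

pah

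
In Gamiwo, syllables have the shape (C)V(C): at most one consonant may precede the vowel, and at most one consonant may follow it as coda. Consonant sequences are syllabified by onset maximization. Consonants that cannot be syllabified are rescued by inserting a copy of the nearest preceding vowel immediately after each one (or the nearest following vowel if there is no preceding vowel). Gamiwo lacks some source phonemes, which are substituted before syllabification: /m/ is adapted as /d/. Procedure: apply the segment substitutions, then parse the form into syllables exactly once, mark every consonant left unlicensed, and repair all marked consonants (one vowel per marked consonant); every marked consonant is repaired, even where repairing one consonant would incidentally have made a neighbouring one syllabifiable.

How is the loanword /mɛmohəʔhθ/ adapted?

Substitution: /m/ → /d/, giving /dɛdohəʔhθ/.
The consonants /h/, /θ/ cannot be parsed into a legal (C)V(C) syllable (at most one coda consonant is licensed; onsets are limited to one consonant).
Inserting the epenthetic vowel yields /h/ → /hə/, /θ/ → /θə/.

dɛdohəʔhəθə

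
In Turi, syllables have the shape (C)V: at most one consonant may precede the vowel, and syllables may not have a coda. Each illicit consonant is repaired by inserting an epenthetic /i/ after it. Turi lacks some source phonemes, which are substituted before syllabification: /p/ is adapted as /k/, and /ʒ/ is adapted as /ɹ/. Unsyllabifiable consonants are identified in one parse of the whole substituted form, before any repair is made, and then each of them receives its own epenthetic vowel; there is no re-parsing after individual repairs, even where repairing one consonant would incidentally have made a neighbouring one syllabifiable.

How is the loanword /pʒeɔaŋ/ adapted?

kiɹeɔaŋi

Substitution: /p/ → /k/, /ʒ/ → /ɹ/, giving /kɹeɔaŋ/.
The consonants /k/, /ŋ/ cannot be parsed into a legal (C)V syllable (no codas are permitted; onsets are limited to one consonant).
Inserting the epenthetic vowel yields /k/ → /ki/, /ŋ/ → /ŋi/.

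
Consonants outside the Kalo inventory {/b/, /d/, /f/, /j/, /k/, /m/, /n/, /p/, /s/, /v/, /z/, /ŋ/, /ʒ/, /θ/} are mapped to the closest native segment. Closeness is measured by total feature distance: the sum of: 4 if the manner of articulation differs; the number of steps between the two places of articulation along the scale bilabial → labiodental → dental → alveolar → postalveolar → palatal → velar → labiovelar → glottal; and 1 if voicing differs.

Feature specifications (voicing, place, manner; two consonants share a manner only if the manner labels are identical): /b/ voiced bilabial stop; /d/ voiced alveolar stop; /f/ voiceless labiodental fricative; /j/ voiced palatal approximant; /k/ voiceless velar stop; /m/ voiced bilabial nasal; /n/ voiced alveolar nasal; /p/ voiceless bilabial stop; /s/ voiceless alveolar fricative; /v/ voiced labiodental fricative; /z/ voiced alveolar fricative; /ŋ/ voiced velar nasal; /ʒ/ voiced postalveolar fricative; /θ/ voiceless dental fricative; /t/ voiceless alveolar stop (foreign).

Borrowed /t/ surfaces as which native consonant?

d

/d/ is closest: same manner (stop), place distance 0 (alveolar→alveolar), voicing differs (+1); total 1. Next closest is /k/ at distance 3.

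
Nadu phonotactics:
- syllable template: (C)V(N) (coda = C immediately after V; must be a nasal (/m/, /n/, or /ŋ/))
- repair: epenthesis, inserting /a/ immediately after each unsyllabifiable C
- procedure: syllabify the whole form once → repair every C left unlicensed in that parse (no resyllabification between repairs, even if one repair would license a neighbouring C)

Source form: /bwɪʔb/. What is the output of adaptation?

Syllabifying with onset maximization leaves /b/, /ʔ/, /b/ stranded (only a nasal (/m/, /n/, or /ŋ/) is licensed in coda position; onsets are limited to one consonant).
Each unlicensed consonant becomes the onset of a new syllable: /b/ → /ba/, /ʔ/ → /ʔa/, /b/ → /ba/.

bawɪʔaba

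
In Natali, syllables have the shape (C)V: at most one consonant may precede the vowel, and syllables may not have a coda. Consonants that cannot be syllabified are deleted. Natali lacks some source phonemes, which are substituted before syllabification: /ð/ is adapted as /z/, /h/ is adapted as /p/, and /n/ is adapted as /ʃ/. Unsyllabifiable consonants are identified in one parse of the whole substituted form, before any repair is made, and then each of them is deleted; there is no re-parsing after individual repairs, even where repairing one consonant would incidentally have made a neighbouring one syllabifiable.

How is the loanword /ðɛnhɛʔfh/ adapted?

Substitution: /ð/ → /z/, /n/ → /ʃ/, /h/ → /p/, giving /zɛʃpɛʔfp/.
The consonants /ʃ/, /ʔ/, /f/, /p/ cannot be parsed into a legal (C)V syllable (no codas are permitted; onsets are limited to one consonant).
Deletion applies to /ʃ/, /ʔ/, /f/, /p/.

zɛpɛ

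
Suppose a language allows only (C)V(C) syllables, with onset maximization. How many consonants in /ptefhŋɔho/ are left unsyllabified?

Syllabifying with onset maximization leaves /p/, /h/ stranded (at most one coda consonant is licensed; onsets are limited to one consonant).

2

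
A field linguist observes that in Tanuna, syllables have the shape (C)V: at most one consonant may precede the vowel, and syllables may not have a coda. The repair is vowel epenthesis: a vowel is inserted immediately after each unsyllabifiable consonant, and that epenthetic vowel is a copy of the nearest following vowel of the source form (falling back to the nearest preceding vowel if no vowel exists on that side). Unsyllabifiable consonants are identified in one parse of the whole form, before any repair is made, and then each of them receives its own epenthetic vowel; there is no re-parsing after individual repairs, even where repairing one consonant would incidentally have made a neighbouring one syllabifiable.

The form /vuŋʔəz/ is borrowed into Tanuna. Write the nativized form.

vuŋəʔəzə

The consonants /ŋ/, /z/ cannot be parsed into a legal (C)V syllable (no codas are permitted; onsets are limited to one consonant).
Epenthesis after each stranded consonant: /ŋ/ → /ŋə/, /z/ → /zə/.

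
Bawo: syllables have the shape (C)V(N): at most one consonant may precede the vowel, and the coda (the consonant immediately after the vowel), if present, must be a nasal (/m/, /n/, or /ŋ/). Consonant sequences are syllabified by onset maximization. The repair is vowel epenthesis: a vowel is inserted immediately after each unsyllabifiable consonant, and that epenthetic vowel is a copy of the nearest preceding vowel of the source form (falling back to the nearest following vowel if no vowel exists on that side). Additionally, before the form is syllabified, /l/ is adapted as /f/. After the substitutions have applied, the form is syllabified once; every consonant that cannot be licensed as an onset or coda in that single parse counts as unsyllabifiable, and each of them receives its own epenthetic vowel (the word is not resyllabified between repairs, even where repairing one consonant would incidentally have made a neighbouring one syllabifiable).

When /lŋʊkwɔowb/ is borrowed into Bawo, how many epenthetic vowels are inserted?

4

After substitution the input is /fŋʊkwɔowb/.
The unsyllabifiable consonants are /f/, /k/, /w/, /b/; each receives one epenthetic vowel.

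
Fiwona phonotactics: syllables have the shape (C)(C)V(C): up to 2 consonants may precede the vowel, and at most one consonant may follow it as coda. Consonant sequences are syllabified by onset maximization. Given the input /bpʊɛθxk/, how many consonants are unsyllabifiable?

Syllabifying with onset maximization leaves /x/, /k/ stranded (at most one coda consonant is licensed; onsets may contain at most 2 consonants).

2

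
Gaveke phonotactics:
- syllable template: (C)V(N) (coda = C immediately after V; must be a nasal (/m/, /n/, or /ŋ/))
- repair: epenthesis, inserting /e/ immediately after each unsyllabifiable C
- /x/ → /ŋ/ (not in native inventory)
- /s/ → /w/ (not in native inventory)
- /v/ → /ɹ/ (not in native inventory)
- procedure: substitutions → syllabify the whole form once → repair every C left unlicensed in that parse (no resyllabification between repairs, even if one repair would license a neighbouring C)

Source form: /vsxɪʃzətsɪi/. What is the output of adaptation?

Substitution: /v/ → /ɹ/, /s/ → /w/, /x/ → /ŋ/, giving /ɹwŋɪʃzətwɪi/.
Syllabifying with onset maximization leaves /ɹ/, /w/, /ʃ/, /t/ stranded (only a nasal (/m/, /n/, or /ŋ/) is licensed in coda position; onsets are limited to one consonant).
Each unlicensed consonant becomes the onset of a new syllable: /ɹ/ → /ɹe/, /w/ → /we/, /ʃ/ → /ʃe/, /t/ → /te/.

ɹeweŋɪʃezətewɪi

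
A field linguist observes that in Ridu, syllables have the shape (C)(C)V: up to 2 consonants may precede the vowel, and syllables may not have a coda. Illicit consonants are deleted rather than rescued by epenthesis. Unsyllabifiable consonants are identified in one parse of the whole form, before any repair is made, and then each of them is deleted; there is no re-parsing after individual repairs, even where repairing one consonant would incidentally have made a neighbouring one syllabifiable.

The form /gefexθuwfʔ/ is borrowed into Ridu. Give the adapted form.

gefexθu

Syllabifying with onset maximization leaves /w/, /f/, /ʔ/ stranded (no codas are permitted; onsets may contain at most 2 consonants).
Each unlicensed consonant is deleted: /w/, /f/, /ʔ/.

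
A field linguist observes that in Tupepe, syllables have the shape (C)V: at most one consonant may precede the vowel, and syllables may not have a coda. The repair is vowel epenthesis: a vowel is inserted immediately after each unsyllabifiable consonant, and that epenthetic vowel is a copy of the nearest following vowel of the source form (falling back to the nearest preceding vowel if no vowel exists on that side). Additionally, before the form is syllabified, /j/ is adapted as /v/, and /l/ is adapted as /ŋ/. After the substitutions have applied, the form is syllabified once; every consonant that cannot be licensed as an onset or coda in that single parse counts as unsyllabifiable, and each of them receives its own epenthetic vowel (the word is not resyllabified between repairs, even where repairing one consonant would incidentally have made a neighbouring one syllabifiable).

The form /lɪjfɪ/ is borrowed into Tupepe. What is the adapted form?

Substitution: /l/ → /ŋ/, /j/ → /v/, giving /ŋɪvfɪ/.
Under (C)V, the unsyllabifiable consonants are /v/ (no codas are permitted; onsets are limited to one consonant).
Epenthesis after each stranded consonant: /v/ → /vɪ/.

ŋɪvɪfɪ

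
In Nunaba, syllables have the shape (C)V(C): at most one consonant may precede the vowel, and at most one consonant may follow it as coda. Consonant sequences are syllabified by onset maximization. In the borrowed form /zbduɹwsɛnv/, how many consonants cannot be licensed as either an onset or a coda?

Syllabifying with onset maximization leaves /z/, /b/, /w/, /v/ stranded (at most one coda consonant is licensed; onsets are limited to one consonant).

4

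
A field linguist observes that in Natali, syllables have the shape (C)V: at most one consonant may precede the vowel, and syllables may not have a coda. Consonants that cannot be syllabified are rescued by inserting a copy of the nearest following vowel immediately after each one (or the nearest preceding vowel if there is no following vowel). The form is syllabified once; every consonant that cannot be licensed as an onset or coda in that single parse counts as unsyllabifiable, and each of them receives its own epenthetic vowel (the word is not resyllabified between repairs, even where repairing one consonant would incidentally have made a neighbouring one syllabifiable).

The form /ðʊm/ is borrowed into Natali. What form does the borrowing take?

ðʊmʊ

Under (C)V, the unsyllabifiable consonants are /m/ (no codas are permitted; onsets are limited to one consonant).
Inserting the epenthetic vowel yields /m/ → /mʊ/.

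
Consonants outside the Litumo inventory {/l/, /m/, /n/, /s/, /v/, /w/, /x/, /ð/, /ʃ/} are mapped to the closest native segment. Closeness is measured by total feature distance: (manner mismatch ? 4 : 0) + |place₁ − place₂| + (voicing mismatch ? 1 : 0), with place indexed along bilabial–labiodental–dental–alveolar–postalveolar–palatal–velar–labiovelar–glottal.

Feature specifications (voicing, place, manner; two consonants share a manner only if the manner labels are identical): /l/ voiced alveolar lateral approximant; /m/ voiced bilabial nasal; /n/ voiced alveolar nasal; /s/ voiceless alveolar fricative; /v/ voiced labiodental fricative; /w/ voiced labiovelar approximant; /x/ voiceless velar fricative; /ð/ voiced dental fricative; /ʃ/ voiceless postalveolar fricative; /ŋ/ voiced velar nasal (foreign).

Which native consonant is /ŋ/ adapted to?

/n/ is closest: same manner (nasal), place distance 3 (velar→alveolar), same voicing; total 3. Next closest is /w/ at distance 5.

n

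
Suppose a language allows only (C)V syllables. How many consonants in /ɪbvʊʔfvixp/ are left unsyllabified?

Syllabifying with onset maximization leaves /b/, /ʔ/, /f/, /x/, /p/ stranded (no codas are permitted; onsets are limited to one consonant).

5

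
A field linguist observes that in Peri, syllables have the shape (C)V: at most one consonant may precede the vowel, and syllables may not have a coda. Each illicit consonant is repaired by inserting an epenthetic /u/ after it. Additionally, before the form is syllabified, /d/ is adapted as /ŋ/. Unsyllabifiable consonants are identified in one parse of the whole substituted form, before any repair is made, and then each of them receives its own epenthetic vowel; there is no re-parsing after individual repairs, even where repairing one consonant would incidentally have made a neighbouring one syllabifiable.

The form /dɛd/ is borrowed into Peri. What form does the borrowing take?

Substitution: /d/ → /ŋ/, giving /ŋɛŋ/.
Under (C)V, the unsyllabifiable consonants are /ŋ/ (no codas are permitted; onsets are limited to one consonant).
Each unlicensed consonant becomes the onset of a new syllable: /ŋ/ → /ŋu/.

ŋɛŋu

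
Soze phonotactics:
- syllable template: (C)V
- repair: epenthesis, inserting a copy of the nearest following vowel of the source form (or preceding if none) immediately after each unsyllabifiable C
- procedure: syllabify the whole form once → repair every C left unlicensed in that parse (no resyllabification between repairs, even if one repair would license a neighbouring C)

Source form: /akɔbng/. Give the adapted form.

The consonants /b/, /n/, /g/ cannot be parsed into a legal (C)V syllable (no codas are permitted; onsets are limited to one consonant).
Inserting the epenthetic vowel yields /b/ → /bɔ/, /n/ → /nɔ/, /g/ → /gɔ/.

akɔbɔnɔgɔ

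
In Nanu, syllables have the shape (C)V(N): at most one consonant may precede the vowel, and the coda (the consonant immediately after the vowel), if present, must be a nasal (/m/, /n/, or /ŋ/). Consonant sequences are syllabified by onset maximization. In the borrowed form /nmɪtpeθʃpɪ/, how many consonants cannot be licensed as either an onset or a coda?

4

Syllabifying with onset maximization leaves /n/, /t/, /θ/, /ʃ/ stranded (only a nasal (/m/, /n/, or /ŋ/) is licensed in coda position; onsets are limited to one consonant).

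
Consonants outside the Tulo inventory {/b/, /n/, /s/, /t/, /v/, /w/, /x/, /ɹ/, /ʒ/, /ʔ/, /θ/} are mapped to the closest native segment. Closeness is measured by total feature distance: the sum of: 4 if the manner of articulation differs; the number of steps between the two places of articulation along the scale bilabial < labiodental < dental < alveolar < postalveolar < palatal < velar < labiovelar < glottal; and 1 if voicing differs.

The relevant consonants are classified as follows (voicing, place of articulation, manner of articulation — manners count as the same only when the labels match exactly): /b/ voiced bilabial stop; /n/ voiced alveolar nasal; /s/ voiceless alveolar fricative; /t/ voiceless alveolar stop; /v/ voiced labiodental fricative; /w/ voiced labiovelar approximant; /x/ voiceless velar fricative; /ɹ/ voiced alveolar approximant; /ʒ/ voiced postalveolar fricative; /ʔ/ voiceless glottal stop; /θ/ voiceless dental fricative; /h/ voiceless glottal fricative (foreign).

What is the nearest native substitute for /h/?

/x/ is closest: same manner (fricative), place distance 2 (glottal→velar), same voicing; total 2. Next closest is /ʔ/ at distance 4.

x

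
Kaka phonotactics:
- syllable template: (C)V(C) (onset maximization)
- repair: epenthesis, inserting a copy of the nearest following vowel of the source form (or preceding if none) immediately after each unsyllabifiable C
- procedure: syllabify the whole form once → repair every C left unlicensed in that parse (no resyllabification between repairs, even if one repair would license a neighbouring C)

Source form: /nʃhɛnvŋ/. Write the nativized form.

Syllabifying with onset maximization leaves /n/, /ʃ/, /v/, /ŋ/ stranded (at most one coda consonant is licensed; onsets are limited to one consonant).
Epenthesis after each stranded consonant: /n/ → /nɛ/, /ʃ/ → /ʃɛ/, /v/ → /vɛ/, /ŋ/ → /ŋɛ/.

nɛʃɛhɛnvɛŋɛ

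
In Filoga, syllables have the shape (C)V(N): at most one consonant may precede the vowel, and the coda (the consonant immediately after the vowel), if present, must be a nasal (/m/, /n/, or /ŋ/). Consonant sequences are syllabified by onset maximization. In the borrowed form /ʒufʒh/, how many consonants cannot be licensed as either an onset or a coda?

Under (C)V(N), the unsyllabifiable consonants are /f/, /ʒ/, /h/ (only a nasal (/m/, /n/, or /ŋ/) is licensed in coda position; onsets are limited to one consonant).

3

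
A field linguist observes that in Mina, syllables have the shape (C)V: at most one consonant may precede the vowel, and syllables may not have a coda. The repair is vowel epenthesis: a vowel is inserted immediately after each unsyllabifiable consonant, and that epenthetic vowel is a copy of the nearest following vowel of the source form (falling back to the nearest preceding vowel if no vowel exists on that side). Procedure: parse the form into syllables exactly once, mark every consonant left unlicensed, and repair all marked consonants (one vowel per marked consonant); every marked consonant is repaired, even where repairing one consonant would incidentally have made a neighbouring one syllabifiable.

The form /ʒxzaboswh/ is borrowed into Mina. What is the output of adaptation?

ʒaxazabosowoho

Syllabifying with onset maximization leaves /ʒ/, /x/, /s/, /w/, /h/ stranded (no codas are permitted; onsets are limited to one consonant).
Each unlicensed consonant becomes the onset of a new syllable: /ʒ/ → /ʒa/, /x/ → /xa/, /s/ → /so/, /w/ → /wo/, /h/ → /ho/.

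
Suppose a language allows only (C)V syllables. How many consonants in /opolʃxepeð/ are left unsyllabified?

Syllabifying with onset maximization leaves /l/, /ʃ/, /ð/ stranded (no codas are permitted; onsets are limited to one consonant).

3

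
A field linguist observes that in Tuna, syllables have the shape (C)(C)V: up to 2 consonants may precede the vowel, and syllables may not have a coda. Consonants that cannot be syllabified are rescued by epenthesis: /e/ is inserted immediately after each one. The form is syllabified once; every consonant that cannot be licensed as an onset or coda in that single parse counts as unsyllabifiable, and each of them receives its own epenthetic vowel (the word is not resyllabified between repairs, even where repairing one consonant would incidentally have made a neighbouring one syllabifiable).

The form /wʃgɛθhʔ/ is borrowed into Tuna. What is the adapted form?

Syllabifying with onset maximization leaves /w/, /θ/, /h/, /ʔ/ stranded (no codas are permitted; onsets may contain at most 2 consonants).
Each unlicensed consonant becomes the onset of a new syllable: /w/ → /we/, /θ/ → /θe/, /h/ → /he/, /ʔ/ → /ʔe/.

weʃgɛθeheʔe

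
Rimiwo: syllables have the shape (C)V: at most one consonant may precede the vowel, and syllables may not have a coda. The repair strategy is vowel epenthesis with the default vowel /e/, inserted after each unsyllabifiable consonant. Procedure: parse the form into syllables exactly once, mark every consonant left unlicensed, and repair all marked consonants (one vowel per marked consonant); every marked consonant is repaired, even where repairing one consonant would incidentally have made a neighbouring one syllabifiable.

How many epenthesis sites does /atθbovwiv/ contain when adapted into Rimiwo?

4

The unsyllabifiable consonants are /t/, /θ/, /v/, /v/; each receives one epenthetic vowel.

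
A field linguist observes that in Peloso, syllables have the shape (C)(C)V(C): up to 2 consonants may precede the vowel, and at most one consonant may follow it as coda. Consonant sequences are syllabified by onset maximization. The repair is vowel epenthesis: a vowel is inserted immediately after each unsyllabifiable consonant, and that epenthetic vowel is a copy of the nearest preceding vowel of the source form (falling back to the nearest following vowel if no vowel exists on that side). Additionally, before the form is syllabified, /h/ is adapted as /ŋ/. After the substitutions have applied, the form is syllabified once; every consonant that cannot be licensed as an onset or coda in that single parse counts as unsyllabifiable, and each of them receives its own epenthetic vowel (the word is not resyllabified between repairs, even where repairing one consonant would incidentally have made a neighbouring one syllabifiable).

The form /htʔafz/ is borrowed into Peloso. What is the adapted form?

Substitution: /h/ → /ŋ/, giving /ŋtʔafz/.
Under (C)(C)V(C), the unsyllabifiable consonants are /ŋ/, /z/ (at most one coda consonant is licensed; onsets may contain at most 2 consonants).
Inserting the epenthetic vowel yields /ŋ/ → /ŋa/, /z/ → /za/.

ŋatʔafza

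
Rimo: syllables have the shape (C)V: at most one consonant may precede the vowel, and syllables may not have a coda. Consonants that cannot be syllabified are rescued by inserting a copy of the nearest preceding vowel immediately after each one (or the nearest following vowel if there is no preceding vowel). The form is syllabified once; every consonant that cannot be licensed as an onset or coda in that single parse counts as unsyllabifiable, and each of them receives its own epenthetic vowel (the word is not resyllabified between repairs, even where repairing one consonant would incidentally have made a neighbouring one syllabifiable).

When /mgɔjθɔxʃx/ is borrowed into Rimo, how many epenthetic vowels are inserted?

The unsyllabifiable consonants are /m/, /j/, /x/, /ʃ/, /x/; each receives one epenthetic vowel.

5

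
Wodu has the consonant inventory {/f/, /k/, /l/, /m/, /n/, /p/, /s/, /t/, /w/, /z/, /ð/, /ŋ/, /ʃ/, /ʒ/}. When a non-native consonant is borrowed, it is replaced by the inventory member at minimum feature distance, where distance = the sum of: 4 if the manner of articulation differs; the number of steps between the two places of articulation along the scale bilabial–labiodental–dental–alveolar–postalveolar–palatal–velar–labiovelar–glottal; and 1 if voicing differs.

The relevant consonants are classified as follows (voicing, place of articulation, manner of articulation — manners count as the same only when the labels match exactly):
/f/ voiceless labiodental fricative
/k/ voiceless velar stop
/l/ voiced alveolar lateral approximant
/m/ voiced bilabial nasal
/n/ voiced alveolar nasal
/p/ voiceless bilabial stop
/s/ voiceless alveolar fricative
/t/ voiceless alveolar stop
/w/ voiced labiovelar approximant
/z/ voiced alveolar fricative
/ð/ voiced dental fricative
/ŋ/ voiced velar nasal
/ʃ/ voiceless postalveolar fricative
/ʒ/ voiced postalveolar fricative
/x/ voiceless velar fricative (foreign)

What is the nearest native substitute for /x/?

ʃ

/ʃ/ is closest: same manner (fricative), place distance 2 (velar→postalveolar), same voicing; total 2. Next closest is /s/ at distance 3.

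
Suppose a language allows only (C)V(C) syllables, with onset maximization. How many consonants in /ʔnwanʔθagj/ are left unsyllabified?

Under (C)V(C), the unsyllabifiable consonants are /ʔ/, /n/, /ʔ/, /j/ (at most one coda consonant is licensed; onsets are limited to one consonant).

4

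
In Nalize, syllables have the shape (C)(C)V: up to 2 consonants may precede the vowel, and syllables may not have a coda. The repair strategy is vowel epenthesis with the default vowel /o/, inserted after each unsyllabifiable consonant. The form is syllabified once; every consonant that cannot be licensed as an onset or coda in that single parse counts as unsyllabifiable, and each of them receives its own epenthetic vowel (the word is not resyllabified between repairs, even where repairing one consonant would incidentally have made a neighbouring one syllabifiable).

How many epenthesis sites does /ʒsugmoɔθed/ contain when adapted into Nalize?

1

The unsyllabifiable consonants are /d/; each receives one epenthetic vowel.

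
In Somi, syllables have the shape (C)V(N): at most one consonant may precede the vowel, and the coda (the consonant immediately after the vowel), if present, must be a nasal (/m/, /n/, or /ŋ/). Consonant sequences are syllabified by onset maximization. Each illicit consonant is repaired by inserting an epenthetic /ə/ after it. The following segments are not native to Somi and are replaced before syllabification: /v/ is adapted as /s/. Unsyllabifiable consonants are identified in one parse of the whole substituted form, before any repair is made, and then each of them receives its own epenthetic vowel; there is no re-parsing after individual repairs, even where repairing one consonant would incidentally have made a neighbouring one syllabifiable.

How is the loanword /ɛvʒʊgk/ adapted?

ɛsəʒʊgəkə

Substitution: /v/ → /s/, giving /ɛsʒʊgk/.
The consonants /s/, /g/, /k/ cannot be parsed into a legal (C)V(N) syllable (only a nasal (/m/, /n/, or /ŋ/) is licensed in coda position; onsets are limited to one consonant).
Inserting the epenthetic vowel yields /s/ → /sə/, /g/ → /gə/, /k/ → /kə/.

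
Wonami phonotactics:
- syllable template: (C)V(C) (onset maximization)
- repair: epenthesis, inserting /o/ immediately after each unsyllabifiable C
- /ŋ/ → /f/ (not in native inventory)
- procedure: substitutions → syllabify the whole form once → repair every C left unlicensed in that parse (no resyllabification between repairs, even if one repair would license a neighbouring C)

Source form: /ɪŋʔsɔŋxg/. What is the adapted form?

ɪfʔosɔfxogo

Substitution: /ŋ/ → /f/, giving /ɪfʔsɔfxg/.
The consonants /ʔ/, /x/, /g/ cannot be parsed into a legal (C)V(C) syllable (at most one coda consonant is licensed; onsets are limited to one consonant).
Inserting the epenthetic vowel yields /ʔ/ → /ʔo/, /x/ → /xo/, /g/ → /go/.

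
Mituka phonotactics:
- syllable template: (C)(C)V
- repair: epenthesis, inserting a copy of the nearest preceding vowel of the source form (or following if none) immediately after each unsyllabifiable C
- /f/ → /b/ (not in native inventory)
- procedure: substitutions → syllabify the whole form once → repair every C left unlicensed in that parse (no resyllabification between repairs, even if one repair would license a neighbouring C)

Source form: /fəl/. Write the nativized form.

Substitution: /f/ → /b/, giving /bəl/.
Under (C)(C)V, the unsyllabifiable consonants are /l/ (no codas are permitted; onsets may contain at most 2 consonants).
Epenthesis after each stranded consonant: /l/ → /lə/.

bələ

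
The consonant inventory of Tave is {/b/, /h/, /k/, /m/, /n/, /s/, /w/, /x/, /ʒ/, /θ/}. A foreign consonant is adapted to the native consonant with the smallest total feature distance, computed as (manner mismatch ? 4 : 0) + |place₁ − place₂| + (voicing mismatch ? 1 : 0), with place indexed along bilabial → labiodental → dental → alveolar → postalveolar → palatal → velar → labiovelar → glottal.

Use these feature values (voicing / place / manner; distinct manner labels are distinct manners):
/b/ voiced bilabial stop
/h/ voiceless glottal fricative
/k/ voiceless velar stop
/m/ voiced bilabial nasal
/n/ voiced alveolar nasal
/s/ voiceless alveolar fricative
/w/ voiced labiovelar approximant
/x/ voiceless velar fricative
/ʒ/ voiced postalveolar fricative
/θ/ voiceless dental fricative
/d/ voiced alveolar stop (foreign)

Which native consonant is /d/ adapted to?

b

/b/ is closest: same manner (stop), place distance 3 (alveolar→bilabial), same voicing; total 3. Next closest is /k/ at distance 4.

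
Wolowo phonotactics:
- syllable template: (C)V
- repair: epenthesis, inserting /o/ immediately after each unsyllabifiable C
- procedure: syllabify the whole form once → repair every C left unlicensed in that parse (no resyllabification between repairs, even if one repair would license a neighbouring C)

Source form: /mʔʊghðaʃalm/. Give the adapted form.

The consonants /m/, /g/, /h/, /l/, /m/ cannot be parsed into a legal (C)V syllable (no codas are permitted; onsets are limited to one consonant).
Epenthesis after each stranded consonant: /m/ → /mo/, /g/ → /go/, /h/ → /ho/, /l/ → /lo/, /m/ → /mo/.

moʔʊgohoðaʃalomo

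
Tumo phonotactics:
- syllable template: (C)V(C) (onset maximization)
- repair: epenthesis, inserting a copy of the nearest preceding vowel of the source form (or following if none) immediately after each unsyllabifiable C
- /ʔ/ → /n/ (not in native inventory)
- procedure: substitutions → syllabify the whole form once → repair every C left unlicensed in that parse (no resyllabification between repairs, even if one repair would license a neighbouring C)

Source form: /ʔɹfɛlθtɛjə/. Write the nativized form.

nɛɹɛfɛlθɛtɛjə

Substitution: /ʔ/ → /n/, giving /nɹfɛlθtɛjə/.
The consonants /n/, /ɹ/, /θ/ cannot be parsed into a legal (C)V(C) syllable (at most one coda consonant is licensed; onsets are limited to one consonant).
Epenthesis after each stranded consonant: /n/ → /nɛ/, /ɹ/ → /ɹɛ/, /θ/ → /θɛ/.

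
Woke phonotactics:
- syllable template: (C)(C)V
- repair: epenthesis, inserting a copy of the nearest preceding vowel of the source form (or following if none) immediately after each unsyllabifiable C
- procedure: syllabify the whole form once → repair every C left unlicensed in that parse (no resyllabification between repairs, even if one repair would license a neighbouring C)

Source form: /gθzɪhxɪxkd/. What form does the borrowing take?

gɪθzɪhxɪxɪkɪdɪ

Under (C)(C)V, the unsyllabifiable consonants are /g/, /x/, /k/, /d/ (no codas are permitted; onsets may contain at most 2 consonants).
Epenthesis after each stranded consonant: /g/ → /gɪ/, /x/ → /xɪ/, /k/ → /kɪ/, /d/ → /dɪ/.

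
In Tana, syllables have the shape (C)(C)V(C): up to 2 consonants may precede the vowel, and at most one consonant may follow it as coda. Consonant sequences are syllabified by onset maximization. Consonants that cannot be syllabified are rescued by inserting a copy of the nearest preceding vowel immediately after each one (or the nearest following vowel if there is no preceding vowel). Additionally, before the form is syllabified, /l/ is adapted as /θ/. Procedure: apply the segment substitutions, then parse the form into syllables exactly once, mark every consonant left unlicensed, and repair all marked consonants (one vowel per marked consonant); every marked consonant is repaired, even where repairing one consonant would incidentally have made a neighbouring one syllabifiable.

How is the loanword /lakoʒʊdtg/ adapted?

θakoʒʊdtʊgʊ

Substitution: /l/ → /θ/, giving /θakoʒʊdtg/.
The consonants /t/, /g/ cannot be parsed into a legal (C)(C)V(C) syllable (at most one coda consonant is licensed; onsets may contain at most 2 consonants).
Inserting the epenthetic vowel yields /t/ → /tʊ/, /g/ → /gʊ/.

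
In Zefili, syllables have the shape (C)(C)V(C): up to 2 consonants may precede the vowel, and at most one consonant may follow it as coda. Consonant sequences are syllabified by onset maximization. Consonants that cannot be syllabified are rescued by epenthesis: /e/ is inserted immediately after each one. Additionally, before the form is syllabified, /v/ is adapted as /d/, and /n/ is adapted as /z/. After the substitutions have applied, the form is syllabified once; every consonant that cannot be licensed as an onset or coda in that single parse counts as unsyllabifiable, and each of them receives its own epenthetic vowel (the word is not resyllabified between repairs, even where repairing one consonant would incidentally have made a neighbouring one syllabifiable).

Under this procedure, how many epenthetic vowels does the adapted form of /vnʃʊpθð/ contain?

3

After substitution the input is /dzʃʊpθð/.
The unsyllabifiable consonants are /d/, /θ/, /ð/; each receives one epenthetic vowel.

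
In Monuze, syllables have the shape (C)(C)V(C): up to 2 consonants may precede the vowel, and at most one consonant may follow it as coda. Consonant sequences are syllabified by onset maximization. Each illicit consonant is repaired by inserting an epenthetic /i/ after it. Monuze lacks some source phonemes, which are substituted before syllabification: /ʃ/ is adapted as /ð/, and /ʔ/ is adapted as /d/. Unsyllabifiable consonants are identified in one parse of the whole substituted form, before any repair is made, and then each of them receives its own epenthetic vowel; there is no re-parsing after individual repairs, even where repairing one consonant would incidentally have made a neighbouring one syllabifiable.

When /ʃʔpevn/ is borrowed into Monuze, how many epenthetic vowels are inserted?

After substitution the input is /ðdpevn/.
The unsyllabifiable consonants are /ð/, /n/; each receives one epenthetic vowel.

2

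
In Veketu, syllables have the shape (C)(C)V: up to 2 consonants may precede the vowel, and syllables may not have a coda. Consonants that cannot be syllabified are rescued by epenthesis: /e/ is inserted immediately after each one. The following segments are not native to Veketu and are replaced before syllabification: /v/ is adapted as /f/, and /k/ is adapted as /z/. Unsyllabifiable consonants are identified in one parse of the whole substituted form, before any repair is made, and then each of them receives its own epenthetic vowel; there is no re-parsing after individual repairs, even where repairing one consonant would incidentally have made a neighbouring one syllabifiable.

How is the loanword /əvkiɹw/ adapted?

Substitution: /v/ → /f/, /k/ → /z/, giving /əfziɹw/.
Under (C)(C)V, the unsyllabifiable consonants are /ɹ/, /w/ (no codas are permitted; onsets may contain at most 2 consonants).
Inserting the epenthetic vowel yields /ɹ/ → /ɹe/, /w/ → /we/.

əfziɹewe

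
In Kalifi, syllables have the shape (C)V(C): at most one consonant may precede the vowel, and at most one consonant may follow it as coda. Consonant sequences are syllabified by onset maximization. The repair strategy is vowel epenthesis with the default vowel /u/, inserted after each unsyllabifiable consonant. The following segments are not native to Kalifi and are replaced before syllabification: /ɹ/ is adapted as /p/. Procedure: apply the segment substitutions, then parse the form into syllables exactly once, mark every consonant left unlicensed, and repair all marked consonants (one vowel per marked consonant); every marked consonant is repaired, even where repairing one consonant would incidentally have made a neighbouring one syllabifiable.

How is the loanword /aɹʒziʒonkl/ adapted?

apʒuziʒonkulu

Substitution: /ɹ/ → /p/, giving /apʒziʒonkl/.
Under (C)V(C), the unsyllabifiable consonants are /ʒ/, /k/, /l/ (at most one coda consonant is licensed; onsets are limited to one consonant).
Epenthesis after each stranded consonant: /ʒ/ → /ʒu/, /k/ → /ku/, /l/ → /lu/.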